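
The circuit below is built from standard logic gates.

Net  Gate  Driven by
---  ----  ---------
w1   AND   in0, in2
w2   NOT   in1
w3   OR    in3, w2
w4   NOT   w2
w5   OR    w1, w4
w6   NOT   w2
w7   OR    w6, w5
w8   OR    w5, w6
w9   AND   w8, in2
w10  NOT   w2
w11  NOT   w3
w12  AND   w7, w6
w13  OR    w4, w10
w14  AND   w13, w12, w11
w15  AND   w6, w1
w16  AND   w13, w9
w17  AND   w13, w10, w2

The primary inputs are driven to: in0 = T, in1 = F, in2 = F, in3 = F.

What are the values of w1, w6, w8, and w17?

w1 = F, w6 = F, w8 = F, w17 = F

w1 = in0 AND in2 = T AND F = F
w2 = NOT in1 = NOT F = T
w4 = NOT w2 = NOT T = F
w5 = w1 OR w4 = F OR F = F
w6 = NOT w2 = NOT T = F
w8 = w5 OR w6 = F OR F = F
w10 = NOT w2 = NOT T = F
w13 = w4 OR w10 = F OR F = F
w17 = w13 AND w10 AND w2 = F AND F AND T = F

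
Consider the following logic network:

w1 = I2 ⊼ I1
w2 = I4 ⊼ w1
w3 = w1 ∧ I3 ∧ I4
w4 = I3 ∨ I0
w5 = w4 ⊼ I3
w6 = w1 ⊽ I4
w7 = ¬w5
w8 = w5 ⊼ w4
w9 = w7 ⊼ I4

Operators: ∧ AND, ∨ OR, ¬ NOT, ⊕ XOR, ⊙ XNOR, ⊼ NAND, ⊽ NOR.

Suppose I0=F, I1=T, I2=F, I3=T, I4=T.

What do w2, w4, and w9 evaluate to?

w2 = F; w4 = T; w9 = F

w1 = I2 NAND I1 = F NAND T = T
w2 = I4 NAND w1 = T NAND T = F
w4 = I3 OR I0 = T OR F = T
w5 = w4 NAND I3 = T NAND T = F
w7 = NOT w5 = NOT F = T
w9 = w7 NAND I4 = T NAND T = F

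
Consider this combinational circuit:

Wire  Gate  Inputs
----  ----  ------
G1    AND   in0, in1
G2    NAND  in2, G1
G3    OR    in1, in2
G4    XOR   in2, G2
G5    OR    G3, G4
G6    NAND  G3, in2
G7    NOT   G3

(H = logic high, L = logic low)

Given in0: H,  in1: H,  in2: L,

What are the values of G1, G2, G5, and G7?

G1 = in0 AND in1 = H AND H = H
G2 = in2 NAND G1 = L NAND H = H
G3 = in1 OR in2 = H OR L = H
G4 = in2 XOR G2 = L XOR H = H
G5 = G3 OR G4 = H OR H = H
G7 = NOT G3 = NOT H = L

G1 = H  G2 = H  G5 = H  G7 = L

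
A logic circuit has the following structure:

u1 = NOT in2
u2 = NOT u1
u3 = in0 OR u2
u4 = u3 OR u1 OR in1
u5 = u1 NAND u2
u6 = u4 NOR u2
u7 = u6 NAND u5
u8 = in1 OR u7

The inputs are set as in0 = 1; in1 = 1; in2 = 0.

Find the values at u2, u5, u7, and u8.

u2 = 0, u5 = 1, u7 = 1, u8 = 1

u1 = NOT in2 = NOT 0 = 1
u2 = NOT u1 = NOT 1 = 0
u3 = in0 OR u2 = 1 OR 0 = 1
u4 = u3 OR u1 OR in1 = 1 OR 1 OR 1 = 1
u5 = u1 NAND u2 = 1 NAND 0 = 1
u6 = u4 NOR u2 = 1 NOR 0 = 0
u7 = u6 NAND u5 = 0 NAND 1 = 1
u8 = in1 OR u7 = 1 OR 1 = 1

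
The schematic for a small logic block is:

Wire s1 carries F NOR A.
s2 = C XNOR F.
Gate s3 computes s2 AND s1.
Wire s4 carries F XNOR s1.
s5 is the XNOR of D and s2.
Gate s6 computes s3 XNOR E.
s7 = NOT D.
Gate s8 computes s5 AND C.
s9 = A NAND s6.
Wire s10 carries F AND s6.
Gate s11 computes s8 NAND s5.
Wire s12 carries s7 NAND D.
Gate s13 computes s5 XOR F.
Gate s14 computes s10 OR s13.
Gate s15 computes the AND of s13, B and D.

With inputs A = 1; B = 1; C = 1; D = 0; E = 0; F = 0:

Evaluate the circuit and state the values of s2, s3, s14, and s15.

s2 = 0, s3 = 0, s14 = 1, s15 = 0

s1 = F NOR A = 0 NOR 1 = 0
s2 = C XNOR F = 1 XNOR 0 = 0
s3 = s2 AND s1 = 0 AND 0 = 0
s5 = D XNOR s2 = 0 XNOR 0 = 1
s6 = s3 XNOR E = 0 XNOR 0 = 1
s10 = F AND s6 = 0 AND 1 = 0
s13 = s5 XOR F = 1 XOR 0 = 1
s14 = s10 OR s13 = 0 OR 1 = 1
s15 = s13 AND B AND D = 1 AND 1 AND 0 = 0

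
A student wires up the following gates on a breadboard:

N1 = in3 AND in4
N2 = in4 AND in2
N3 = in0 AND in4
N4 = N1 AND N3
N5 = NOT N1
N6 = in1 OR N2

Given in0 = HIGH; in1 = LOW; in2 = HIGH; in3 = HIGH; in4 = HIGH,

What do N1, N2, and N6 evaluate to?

N1 = in3 AND in4 = HIGH AND HIGH = HIGH
N2 = in4 AND in2 = HIGH AND HIGH = HIGH
N6 = in1 OR N2 = LOW OR HIGH = HIGH

N1 = HIGH, N2 = HIGH, N6 = HIGH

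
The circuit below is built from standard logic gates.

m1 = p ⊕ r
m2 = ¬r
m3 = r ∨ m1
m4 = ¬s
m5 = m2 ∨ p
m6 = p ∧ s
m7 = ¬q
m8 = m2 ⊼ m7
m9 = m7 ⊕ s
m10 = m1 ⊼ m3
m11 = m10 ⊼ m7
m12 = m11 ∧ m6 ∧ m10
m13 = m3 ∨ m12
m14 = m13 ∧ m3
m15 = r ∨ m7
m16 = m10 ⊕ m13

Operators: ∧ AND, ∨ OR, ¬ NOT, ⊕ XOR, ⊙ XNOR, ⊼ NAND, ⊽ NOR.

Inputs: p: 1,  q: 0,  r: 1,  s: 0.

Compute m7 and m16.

m1 = p XOR r = 1 XOR 1 = 0
m3 = r OR m1 = 1 OR 0 = 1
m6 = p AND s = 1 AND 0 = 0
m7 = NOT q = NOT 0 = 1
m10 = m1 NAND m3 = 0 NAND 1 = 1
m11 = m10 NAND m7 = 1 NAND 1 = 0
m12 = m11 AND m6 AND m10 = 0 AND 0 AND 1 = 0
m13 = m3 OR m12 = 1 OR 0 = 1
m16 = m10 XOR m13 = 1 XOR 1 = 0

m7 = 1, m16 = 0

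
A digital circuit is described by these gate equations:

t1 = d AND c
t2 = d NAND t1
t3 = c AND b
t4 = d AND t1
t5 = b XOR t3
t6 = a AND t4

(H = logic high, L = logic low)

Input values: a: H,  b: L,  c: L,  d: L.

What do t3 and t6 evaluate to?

t3 = L  t6 = L

t1 = d AND c = L AND L = L
t3 = c AND b = L AND L = L
t4 = d AND t1 = L AND L = L
t6 = a AND t4 = H AND L = L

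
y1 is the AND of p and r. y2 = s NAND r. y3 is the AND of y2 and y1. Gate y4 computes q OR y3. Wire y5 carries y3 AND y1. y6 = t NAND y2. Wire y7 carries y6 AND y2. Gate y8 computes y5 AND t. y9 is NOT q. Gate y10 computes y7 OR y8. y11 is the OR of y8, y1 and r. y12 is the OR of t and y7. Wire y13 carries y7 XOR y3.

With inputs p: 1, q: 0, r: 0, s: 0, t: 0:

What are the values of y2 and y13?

y1 = p AND r = 1 AND 0 = 0
y2 = s NAND r = 0 NAND 0 = 1
y3 = y2 AND y1 = 1 AND 0 = 0
y6 = t NAND y2 = 0 NAND 1 = 1
y7 = y6 AND y2 = 1 AND 1 = 1
y13 = y7 XOR y3 = 1 XOR 0 = 1

y2 = 1  y13 = 1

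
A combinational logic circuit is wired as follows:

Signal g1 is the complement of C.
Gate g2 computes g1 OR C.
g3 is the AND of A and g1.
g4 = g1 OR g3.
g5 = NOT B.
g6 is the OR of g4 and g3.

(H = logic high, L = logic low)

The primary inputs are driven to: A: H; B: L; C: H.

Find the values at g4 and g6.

g1 = NOT C = NOT H = L
g3 = A AND g1 = H AND L = L
g4 = g1 OR g3 = L OR L = L
g6 = g4 OR g3 = L OR L = L

g4 = L, g6 = L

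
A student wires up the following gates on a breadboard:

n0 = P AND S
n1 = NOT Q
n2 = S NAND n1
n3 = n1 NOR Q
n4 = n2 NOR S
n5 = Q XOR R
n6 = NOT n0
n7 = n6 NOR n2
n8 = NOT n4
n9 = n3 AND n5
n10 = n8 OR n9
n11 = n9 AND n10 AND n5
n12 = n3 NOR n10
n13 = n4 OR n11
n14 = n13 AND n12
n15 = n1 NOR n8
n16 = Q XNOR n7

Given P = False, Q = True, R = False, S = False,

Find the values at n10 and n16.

n0 = P AND S = False AND False = False
n1 = NOT Q = NOT True = False
n2 = S NAND n1 = False NAND False = True
n3 = n1 NOR Q = False NOR True = False
n4 = n2 NOR S = True NOR False = False
n5 = Q XOR R = True XOR False = True
n6 = NOT n0 = NOT False = True
n7 = n6 NOR n2 = True NOR True = False
n8 = NOT n4 = NOT False = True
n9 = n3 AND n5 = False AND True = False
n10 = n8 OR n9 = True OR False = True
n16 = Q XNOR n7 = True XNOR False = False

n10 = True, n16 = False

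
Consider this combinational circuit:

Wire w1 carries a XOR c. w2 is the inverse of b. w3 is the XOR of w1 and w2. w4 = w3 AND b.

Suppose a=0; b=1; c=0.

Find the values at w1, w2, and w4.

w1 = 0, w2 = 0, w4 = 0

w1 = a XOR c = 0 XOR 0 = 0
w2 = NOT b = NOT 1 = 0
w3 = w1 XOR w2 = 0 XOR 0 = 0
w4 = w3 AND b = 0 AND 1 = 0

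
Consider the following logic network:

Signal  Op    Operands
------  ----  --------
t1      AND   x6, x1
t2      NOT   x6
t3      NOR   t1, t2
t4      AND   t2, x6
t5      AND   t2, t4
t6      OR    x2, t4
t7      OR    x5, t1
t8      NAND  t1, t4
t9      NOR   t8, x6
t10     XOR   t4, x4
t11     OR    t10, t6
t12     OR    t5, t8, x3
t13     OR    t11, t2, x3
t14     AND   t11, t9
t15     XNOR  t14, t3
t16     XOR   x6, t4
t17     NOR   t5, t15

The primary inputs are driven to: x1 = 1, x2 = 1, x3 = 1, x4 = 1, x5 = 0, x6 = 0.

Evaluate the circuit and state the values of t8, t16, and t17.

t8 = 1, t16 = 0, t17 = 0

t1 = x6 AND x1 = 0 AND 1 = 0
t2 = NOT x6 = NOT 0 = 1
t3 = t1 NOR t2 = 0 NOR 1 = 0
t4 = t2 AND x6 = 1 AND 0 = 0
t5 = t2 AND t4 = 1 AND 0 = 0
t6 = x2 OR t4 = 1 OR 0 = 1
t8 = t1 NAND t4 = 0 NAND 0 = 1
t9 = t8 NOR x6 = 1 NOR 0 = 0
t10 = t4 XOR x4 = 0 XOR 1 = 1
t11 = t10 OR t6 = 1 OR 1 = 1
t14 = t11 AND t9 = 1 AND 0 = 0
t15 = t14 XNOR t3 = 0 XNOR 0 = 1
t16 = x6 XOR t4 = 0 XOR 0 = 0
t17 = t5 NOR t15 = 0 NOR 1 = 0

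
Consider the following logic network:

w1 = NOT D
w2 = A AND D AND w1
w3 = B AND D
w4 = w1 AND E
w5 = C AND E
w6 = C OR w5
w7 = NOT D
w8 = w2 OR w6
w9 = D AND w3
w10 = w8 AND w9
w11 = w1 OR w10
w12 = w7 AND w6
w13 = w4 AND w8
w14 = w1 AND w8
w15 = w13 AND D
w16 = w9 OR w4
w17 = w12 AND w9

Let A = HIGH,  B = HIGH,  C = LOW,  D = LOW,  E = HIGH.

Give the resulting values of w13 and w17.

w1 = NOT D = NOT LOW = HIGH
w2 = A AND D AND w1 = HIGH AND LOW AND HIGH = LOW
w3 = B AND D = HIGH AND LOW = LOW
w4 = w1 AND E = HIGH AND HIGH = HIGH
w5 = C AND E = LOW AND HIGH = LOW
w6 = C OR w5 = LOW OR LOW = LOW
w7 = NOT D = NOT LOW = HIGH
w8 = w2 OR w6 = LOW OR LOW = LOW
w9 = D AND w3 = LOW AND LOW = LOW
w12 = w7 AND w6 = HIGH AND LOW = LOW
w13 = w4 AND w8 = HIGH AND LOW = LOW
w17 = w12 AND w9 = LOW AND LOW = LOW

w13 = LOW  w17 = LOW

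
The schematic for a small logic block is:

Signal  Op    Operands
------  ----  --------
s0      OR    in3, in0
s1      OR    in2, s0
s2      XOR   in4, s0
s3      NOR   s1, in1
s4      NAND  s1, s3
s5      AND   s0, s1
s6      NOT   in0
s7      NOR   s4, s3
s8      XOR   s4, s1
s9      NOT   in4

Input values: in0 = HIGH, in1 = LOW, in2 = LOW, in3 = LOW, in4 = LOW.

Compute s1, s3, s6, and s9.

s0 = in3 OR in0 = LOW OR HIGH = HIGH
s1 = in2 OR s0 = LOW OR HIGH = HIGH
s3 = s1 NOR in1 = HIGH NOR LOW = LOW
s6 = NOT in0 = NOT HIGH = LOW
s9 = NOT in4 = NOT LOW = HIGH

s1 = HIGH  s3 = LOW  s6 = LOW  s9 = HIGH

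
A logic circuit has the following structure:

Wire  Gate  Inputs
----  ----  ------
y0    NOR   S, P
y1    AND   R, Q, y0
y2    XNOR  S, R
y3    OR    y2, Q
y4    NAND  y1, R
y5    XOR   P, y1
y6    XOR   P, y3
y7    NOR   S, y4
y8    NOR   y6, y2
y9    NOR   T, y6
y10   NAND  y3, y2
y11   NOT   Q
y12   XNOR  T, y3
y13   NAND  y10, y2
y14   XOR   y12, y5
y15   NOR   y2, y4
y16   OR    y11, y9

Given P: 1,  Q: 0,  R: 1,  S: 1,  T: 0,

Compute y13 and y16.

y2 = S XNOR R = 1 XNOR 1 = 1
y3 = y2 OR Q = 1 OR 0 = 1
y6 = P XOR y3 = 1 XOR 1 = 0
y9 = T NOR y6 = 0 NOR 0 = 1
y10 = y3 NAND y2 = 1 NAND 1 = 0
y11 = NOT Q = NOT 0 = 1
y13 = y10 NAND y2 = 0 NAND 1 = 1
y16 = y11 OR y9 = 1 OR 1 = 1

y13 = 1, y16 = 1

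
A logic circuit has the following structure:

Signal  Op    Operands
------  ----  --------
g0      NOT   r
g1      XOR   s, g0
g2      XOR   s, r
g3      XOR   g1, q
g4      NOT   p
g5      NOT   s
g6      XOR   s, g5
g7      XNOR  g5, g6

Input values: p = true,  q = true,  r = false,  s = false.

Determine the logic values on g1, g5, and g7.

g0 = NOT r = NOT false = true
g1 = s XOR g0 = false XOR true = true
g5 = NOT s = NOT false = true
g6 = s XOR g5 = false XOR true = true
g7 = g5 XNOR g6 = true XNOR true = true

g1 = true  g5 = true  g7 = true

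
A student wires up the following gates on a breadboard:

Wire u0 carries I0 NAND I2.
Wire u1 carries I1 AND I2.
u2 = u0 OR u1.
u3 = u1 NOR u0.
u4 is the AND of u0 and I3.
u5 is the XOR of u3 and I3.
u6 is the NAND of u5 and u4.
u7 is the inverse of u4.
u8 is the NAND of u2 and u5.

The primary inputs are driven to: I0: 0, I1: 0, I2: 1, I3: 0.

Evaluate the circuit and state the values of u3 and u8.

u3 = 0  u8 = 1

u0 = I0 NAND I2 = 0 NAND 1 = 1
u1 = I1 AND I2 = 0 AND 1 = 0
u2 = u0 OR u1 = 1 OR 0 = 1
u3 = u1 NOR u0 = 0 NOR 1 = 0
u5 = u3 XOR I3 = 0 XOR 0 = 0
u8 = u2 NAND u5 = 1 NAND 0 = 1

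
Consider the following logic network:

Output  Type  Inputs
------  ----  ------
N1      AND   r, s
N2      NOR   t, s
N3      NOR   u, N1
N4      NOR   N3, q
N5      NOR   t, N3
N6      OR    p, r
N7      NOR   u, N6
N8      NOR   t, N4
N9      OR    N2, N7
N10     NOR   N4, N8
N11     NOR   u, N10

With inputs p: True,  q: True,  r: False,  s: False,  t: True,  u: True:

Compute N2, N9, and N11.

N1 = r AND s = False AND False = False
N2 = t NOR s = True NOR False = False
N3 = u NOR N1 = True NOR False = False
N4 = N3 NOR q = False NOR True = False
N6 = p OR r = True OR False = True
N7 = u NOR N6 = True NOR True = False
N8 = t NOR N4 = True NOR False = False
N9 = N2 OR N7 = False OR False = False
N10 = N4 NOR N8 = False NOR False = True
N11 = u NOR N10 = True NOR True = False

N2 = False, N9 = False, N11 = False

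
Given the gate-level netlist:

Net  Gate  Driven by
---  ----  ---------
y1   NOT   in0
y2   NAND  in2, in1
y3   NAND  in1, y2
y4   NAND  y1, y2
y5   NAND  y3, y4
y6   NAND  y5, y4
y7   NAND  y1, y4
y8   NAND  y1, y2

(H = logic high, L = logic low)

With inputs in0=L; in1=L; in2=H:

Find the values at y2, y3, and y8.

y2 = H, y3 = H, y8 = L

y1 = NOT in0 = NOT L = H
y2 = in2 NAND in1 = H NAND L = H
y3 = in1 NAND y2 = L NAND H = H
y8 = y1 NAND y2 = H NAND H = L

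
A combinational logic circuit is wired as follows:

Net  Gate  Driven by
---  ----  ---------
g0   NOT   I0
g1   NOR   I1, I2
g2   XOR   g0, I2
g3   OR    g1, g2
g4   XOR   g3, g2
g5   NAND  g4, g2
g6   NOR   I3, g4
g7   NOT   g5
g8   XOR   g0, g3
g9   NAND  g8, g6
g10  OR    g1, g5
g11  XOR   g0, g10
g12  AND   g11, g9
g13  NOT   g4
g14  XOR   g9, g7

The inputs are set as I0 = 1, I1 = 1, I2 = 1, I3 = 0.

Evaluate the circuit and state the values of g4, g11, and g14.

g4 = 0  g11 = 1  g14 = 0

g0 = NOT I0 = NOT 1 = 0
g1 = I1 NOR I2 = 1 NOR 1 = 0
g2 = g0 XOR I2 = 0 XOR 1 = 1
g3 = g1 OR g2 = 0 OR 1 = 1
g4 = g3 XOR g2 = 1 XOR 1 = 0
g5 = g4 NAND g2 = 0 NAND 1 = 1
g6 = I3 NOR g4 = 0 NOR 0 = 1
g7 = NOT g5 = NOT 1 = 0
g8 = g0 XOR g3 = 0 XOR 1 = 1
g9 = g8 NAND g6 = 1 NAND 1 = 0
g10 = g1 OR g5 = 0 OR 1 = 1
g11 = g0 XOR g10 = 0 XOR 1 = 1
g14 = g9 XOR g7 = 0 XOR 0 = 0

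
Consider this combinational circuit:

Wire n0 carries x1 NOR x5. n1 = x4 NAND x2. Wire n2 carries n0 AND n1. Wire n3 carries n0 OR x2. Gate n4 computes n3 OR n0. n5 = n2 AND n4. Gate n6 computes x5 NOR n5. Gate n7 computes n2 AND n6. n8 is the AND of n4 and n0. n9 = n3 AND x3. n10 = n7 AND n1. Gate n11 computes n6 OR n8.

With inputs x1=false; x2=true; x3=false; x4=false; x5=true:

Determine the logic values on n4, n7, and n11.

n4 = true, n7 = false, n11 = false

n0 = x1 NOR x5 = false NOR true = false
n1 = x4 NAND x2 = false NAND true = true
n2 = n0 AND n1 = false AND true = false
n3 = n0 OR x2 = false OR true = true
n4 = n3 OR n0 = true OR false = true
n5 = n2 AND n4 = false AND true = false
n6 = x5 NOR n5 = true NOR false = false
n7 = n2 AND n6 = false AND false = false
n8 = n4 AND n0 = true AND false = false
n11 = n6 OR n8 = false OR false = false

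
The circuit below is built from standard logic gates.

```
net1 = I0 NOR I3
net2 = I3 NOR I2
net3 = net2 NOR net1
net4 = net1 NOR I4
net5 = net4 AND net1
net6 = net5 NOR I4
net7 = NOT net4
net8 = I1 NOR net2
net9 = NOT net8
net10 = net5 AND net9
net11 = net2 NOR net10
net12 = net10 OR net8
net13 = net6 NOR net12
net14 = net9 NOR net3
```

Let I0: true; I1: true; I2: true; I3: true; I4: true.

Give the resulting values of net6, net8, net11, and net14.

net6 = false; net8 = false; net11 = true; net14 = false

net1 = I0 NOR I3 = true NOR true = false
net2 = I3 NOR I2 = true NOR true = false
net3 = net2 NOR net1 = false NOR false = true
net4 = net1 NOR I4 = false NOR true = false
net5 = net4 AND net1 = false AND false = false
net6 = net5 NOR I4 = false NOR true = false
net8 = I1 NOR net2 = true NOR false = false
net9 = NOT net8 = NOT false = true
net10 = net5 AND net9 = false AND true = false
net11 = net2 NOR net10 = false NOR false = true
net14 = net9 NOR net3 = true NOR true = false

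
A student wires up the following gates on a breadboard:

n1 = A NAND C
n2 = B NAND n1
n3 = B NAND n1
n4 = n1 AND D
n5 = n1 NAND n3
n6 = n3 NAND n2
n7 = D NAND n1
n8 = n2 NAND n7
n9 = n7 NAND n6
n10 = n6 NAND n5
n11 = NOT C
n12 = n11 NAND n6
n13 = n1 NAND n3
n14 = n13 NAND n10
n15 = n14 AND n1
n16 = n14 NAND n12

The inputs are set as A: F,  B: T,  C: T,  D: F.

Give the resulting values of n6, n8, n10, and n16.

n6 = T  n8 = T  n10 = F  n16 = F

n1 = A NAND C = F NAND T = T
n2 = B NAND n1 = T NAND T = F
n3 = B NAND n1 = T NAND T = F
n5 = n1 NAND n3 = T NAND F = T
n6 = n3 NAND n2 = F NAND F = T
n7 = D NAND n1 = F NAND T = T
n8 = n2 NAND n7 = F NAND T = T
n10 = n6 NAND n5 = T NAND T = F
n11 = NOT C = NOT T = F
n12 = n11 NAND n6 = F NAND T = T
n13 = n1 NAND n3 = T NAND F = T
n14 = n13 NAND n10 = T NAND F = T
n16 = n14 NAND n12 = T NAND T = F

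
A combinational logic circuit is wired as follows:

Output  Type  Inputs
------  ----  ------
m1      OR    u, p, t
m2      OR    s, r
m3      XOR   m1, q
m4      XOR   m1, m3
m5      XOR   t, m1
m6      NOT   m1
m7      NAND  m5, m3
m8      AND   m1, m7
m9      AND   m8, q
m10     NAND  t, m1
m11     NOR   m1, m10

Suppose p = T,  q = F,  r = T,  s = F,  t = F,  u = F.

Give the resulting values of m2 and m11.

m2 = T; m11 = F

m1 = u OR p OR t = F OR T OR F = T
m2 = s OR r = F OR T = T
m10 = t NAND m1 = F NAND T = T
m11 = m1 NOR m10 = T NOR T = F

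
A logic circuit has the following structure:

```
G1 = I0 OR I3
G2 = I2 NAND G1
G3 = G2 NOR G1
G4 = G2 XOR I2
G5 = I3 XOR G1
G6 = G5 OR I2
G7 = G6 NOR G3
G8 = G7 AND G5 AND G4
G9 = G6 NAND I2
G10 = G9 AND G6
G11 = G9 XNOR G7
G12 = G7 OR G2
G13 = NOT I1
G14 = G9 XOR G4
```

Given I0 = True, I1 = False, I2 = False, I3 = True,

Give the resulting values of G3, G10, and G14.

G3 = False, G10 = False, G14 = False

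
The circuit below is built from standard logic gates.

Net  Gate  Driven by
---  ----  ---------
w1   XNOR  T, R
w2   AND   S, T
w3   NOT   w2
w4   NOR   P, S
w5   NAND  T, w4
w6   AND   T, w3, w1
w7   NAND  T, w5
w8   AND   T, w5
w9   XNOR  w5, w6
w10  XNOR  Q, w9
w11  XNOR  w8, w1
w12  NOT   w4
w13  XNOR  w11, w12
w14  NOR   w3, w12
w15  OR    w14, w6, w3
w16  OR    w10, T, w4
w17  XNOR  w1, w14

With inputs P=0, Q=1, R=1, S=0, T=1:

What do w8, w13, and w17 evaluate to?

w8 = 0, w13 = 1, w17 = 0

w1 = T XNOR R = 1 XNOR 1 = 1
w2 = S AND T = 0 AND 1 = 0
w3 = NOT w2 = NOT 0 = 1
w4 = P NOR S = 0 NOR 0 = 1
w5 = T NAND w4 = 1 NAND 1 = 0
w8 = T AND w5 = 1 AND 0 = 0
w11 = w8 XNOR w1 = 0 XNOR 1 = 0
w12 = NOT w4 = NOT 1 = 0
w13 = w11 XNOR w12 = 0 XNOR 0 = 1
w14 = w3 NOR w12 = 1 NOR 0 = 0
w17 = w1 XNOR w14 = 1 XNOR 0 = 0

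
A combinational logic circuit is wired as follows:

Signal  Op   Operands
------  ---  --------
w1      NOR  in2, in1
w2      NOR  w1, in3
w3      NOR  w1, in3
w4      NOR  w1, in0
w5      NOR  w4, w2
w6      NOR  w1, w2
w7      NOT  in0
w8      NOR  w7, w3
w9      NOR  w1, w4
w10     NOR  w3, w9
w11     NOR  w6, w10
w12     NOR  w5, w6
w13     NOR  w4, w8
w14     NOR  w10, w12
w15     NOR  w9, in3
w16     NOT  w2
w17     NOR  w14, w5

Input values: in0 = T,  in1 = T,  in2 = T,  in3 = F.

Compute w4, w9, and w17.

w4 = F; w9 = T; w17 = T

w1 = in2 NOR in1 = T NOR T = F
w2 = w1 NOR in3 = F NOR F = T
w3 = w1 NOR in3 = F NOR F = T
w4 = w1 NOR in0 = F NOR T = F
w5 = w4 NOR w2 = F NOR T = F
w6 = w1 NOR w2 = F NOR T = F
w9 = w1 NOR w4 = F NOR F = T
w10 = w3 NOR w9 = T NOR T = F
w12 = w5 NOR w6 = F NOR F = T
w14 = w10 NOR w12 = F NOR T = F
w17 = w14 NOR w5 = F NOR F = T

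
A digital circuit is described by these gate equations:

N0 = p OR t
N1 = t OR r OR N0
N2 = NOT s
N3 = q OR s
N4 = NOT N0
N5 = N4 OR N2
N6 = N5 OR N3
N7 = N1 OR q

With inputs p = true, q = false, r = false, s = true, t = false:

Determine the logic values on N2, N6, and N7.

N2 = false; N6 = true; N7 = true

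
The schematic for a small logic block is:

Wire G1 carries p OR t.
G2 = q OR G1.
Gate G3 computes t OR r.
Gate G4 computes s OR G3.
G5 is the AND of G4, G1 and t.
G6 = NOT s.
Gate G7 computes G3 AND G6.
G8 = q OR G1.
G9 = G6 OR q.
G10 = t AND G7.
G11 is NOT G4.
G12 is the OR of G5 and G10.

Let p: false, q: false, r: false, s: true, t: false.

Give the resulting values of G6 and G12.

G1 = p OR t = false OR false = false
G3 = t OR r = false OR false = false
G4 = s OR G3 = true OR false = true
G5 = G4 AND G1 AND t = true AND false AND false = false
G6 = NOT s = NOT true = false
G7 = G3 AND G6 = false AND false = false
G10 = t AND G7 = false AND false = false
G12 = G5 OR G10 = false OR false = false

G6 = false, G12 = false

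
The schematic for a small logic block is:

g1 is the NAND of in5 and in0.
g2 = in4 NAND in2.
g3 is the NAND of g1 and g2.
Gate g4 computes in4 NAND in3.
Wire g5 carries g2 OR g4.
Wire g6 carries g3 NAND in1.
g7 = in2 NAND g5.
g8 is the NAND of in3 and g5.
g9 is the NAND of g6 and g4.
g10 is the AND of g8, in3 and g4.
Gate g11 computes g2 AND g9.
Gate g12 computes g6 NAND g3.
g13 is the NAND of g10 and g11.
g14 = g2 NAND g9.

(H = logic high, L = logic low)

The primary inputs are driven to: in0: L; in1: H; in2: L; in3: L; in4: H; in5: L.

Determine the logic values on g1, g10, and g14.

g1 = in5 NAND in0 = L NAND L = H
g2 = in4 NAND in2 = H NAND L = H
g3 = g1 NAND g2 = H NAND H = L
g4 = in4 NAND in3 = H NAND L = H
g5 = g2 OR g4 = H OR H = H
g6 = g3 NAND in1 = L NAND H = H
g8 = in3 NAND g5 = L NAND H = H
g9 = g6 NAND g4 = H NAND H = L
g10 = g8 AND in3 AND g4 = H AND L AND H = L
g14 = g2 NAND g9 = H NAND L = H

g1 = H  g10 = L  g14 = H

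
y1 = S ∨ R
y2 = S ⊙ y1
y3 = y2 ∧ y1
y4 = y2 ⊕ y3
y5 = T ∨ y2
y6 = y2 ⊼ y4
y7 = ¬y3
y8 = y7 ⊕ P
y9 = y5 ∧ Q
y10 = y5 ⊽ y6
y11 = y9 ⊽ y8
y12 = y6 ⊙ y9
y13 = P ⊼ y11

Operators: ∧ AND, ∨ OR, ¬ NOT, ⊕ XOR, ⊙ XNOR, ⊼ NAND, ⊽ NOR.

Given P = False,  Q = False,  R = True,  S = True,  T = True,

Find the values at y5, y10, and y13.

y5 = True, y10 = False, y13 = True

y1 = S OR R = True OR True = True
y2 = S XNOR y1 = True XNOR True = True
y3 = y2 AND y1 = True AND True = True
y4 = y2 XOR y3 = True XOR True = False
y5 = T OR y2 = True OR True = True
y6 = y2 NAND y4 = True NAND False = True
y7 = NOT y3 = NOT True = False
y8 = y7 XOR P = False XOR False = False
y9 = y5 AND Q = True AND False = False
y10 = y5 NOR y6 = True NOR True = False
y11 = y9 NOR y8 = False NOR False = True
y13 = P NAND y11 = False NAND True = True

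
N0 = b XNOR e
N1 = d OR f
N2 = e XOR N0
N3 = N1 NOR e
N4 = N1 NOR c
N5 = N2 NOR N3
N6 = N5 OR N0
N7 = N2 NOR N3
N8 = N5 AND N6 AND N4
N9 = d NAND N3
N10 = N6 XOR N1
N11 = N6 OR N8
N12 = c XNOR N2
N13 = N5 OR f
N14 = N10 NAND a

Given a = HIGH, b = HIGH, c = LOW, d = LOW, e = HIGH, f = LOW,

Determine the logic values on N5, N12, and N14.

N0 = b XNOR e = HIGH XNOR HIGH = HIGH
N1 = d OR f = LOW OR LOW = LOW
N2 = e XOR N0 = HIGH XOR HIGH = LOW
N3 = N1 NOR e = LOW NOR HIGH = LOW
N5 = N2 NOR N3 = LOW NOR LOW = HIGH
N6 = N5 OR N0 = HIGH OR HIGH = HIGH
N10 = N6 XOR N1 = HIGH XOR LOW = HIGH
N12 = c XNOR N2 = LOW XNOR LOW = HIGH
N14 = N10 NAND a = HIGH NAND HIGH = LOW

N5 = HIGH, N12 = HIGH, N14 = LOW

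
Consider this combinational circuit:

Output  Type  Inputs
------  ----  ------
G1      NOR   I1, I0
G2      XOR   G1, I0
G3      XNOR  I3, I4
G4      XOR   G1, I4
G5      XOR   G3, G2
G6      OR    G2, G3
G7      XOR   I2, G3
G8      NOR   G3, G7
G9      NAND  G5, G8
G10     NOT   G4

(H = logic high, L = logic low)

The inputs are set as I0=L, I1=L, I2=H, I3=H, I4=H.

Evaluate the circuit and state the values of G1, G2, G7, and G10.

G1 = I1 NOR I0 = L NOR L = H
G2 = G1 XOR I0 = H XOR L = H
G3 = I3 XNOR I4 = H XNOR H = H
G4 = G1 XOR I4 = H XOR H = L
G7 = I2 XOR G3 = H XOR H = L
G10 = NOT G4 = NOT L = H

G1 = H; G2 = H; G7 = L; G10 = H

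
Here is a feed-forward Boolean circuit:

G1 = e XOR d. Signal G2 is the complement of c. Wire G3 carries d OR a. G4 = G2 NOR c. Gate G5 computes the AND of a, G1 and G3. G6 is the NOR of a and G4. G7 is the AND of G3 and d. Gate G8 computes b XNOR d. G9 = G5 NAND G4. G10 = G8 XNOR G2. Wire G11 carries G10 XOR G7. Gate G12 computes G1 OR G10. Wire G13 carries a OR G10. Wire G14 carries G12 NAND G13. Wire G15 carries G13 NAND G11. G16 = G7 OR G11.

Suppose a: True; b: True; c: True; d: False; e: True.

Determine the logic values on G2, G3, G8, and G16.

G2 = False  G3 = True  G8 = False  G16 = True

G2 = NOT c = NOT True = False
G3 = d OR a = False OR True = True
G7 = G3 AND d = True AND False = False
G8 = b XNOR d = True XNOR False = False
G10 = G8 XNOR G2 = False XNOR False = True
G11 = G10 XOR G7 = True XOR False = True
G16 = G7 OR G11 = False OR True = True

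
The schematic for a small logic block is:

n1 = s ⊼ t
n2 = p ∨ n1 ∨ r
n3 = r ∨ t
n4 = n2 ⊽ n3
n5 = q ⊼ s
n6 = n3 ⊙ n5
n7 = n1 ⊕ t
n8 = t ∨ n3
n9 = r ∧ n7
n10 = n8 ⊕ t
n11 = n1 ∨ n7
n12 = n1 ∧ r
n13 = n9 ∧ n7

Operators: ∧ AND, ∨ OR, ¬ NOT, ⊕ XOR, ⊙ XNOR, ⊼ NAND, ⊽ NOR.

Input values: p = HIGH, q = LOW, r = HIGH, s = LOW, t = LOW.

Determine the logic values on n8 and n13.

n8 = HIGH  n13 = HIGH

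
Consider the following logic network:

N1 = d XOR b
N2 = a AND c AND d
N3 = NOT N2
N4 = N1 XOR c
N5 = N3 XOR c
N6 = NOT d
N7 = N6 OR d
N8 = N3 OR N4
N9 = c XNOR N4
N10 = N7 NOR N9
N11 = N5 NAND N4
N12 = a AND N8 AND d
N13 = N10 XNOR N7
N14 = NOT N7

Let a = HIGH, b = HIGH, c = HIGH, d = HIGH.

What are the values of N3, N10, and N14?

N3 = LOW  N10 = LOW  N14 = LOW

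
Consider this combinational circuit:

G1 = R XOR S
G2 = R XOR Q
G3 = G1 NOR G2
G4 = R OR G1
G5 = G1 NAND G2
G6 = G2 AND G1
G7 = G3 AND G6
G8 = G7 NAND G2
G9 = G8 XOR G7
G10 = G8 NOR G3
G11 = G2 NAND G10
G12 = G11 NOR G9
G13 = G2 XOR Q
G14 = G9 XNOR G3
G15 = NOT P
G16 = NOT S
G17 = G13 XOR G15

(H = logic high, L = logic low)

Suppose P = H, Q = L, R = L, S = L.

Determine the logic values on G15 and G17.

G2 = R XOR Q = L XOR L = L
G13 = G2 XOR Q = L XOR L = L
G15 = NOT P = NOT H = L
G17 = G13 XOR G15 = L XOR L = L

G15 = L, G17 = L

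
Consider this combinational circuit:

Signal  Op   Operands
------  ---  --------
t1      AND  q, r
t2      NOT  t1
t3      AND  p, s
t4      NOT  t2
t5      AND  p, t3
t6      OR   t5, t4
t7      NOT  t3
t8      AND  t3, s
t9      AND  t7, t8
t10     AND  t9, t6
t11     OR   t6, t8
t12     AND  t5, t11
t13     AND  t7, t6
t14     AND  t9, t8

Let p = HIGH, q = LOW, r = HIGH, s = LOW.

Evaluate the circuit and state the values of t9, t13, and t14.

t9 = LOW, t13 = LOW, t14 = LOW

t1 = q AND r = LOW AND HIGH = LOW
t2 = NOT t1 = NOT LOW = HIGH
t3 = p AND s = HIGH AND LOW = LOW
t4 = NOT t2 = NOT HIGH = LOW
t5 = p AND t3 = HIGH AND LOW = LOW
t6 = t5 OR t4 = LOW OR LOW = LOW
t7 = NOT t3 = NOT LOW = HIGH
t8 = t3 AND s = LOW AND LOW = LOW
t9 = t7 AND t8 = HIGH AND LOW = LOW
t13 = t7 AND t6 = HIGH AND LOW = LOW
t14 = t9 AND t8 = LOW AND LOW = LOW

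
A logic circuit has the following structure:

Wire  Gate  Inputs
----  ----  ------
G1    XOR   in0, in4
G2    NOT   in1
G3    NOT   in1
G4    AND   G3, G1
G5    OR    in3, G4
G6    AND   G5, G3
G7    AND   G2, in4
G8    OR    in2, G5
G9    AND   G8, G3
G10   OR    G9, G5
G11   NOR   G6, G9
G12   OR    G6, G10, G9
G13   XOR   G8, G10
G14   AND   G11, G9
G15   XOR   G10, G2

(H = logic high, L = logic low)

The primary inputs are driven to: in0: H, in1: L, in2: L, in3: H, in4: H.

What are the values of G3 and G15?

G1 = in0 XOR in4 = H XOR H = L
G2 = NOT in1 = NOT L = H
G3 = NOT in1 = NOT L = H
G4 = G3 AND G1 = H AND L = L
G5 = in3 OR G4 = H OR L = H
G8 = in2 OR G5 = L OR H = H
G9 = G8 AND G3 = H AND H = H
G10 = G9 OR G5 = H OR H = H
G15 = G10 XOR G2 = H XOR H = L

G3 = H, G15 = L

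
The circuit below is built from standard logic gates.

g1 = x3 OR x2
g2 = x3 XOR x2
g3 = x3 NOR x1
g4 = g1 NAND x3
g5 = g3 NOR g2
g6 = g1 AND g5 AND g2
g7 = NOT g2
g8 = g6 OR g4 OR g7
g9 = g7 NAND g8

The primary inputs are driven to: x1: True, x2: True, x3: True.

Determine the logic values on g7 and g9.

g7 = True, g9 = False

g1 = x3 OR x2 = True OR True = True
g2 = x3 XOR x2 = True XOR True = False
g3 = x3 NOR x1 = True NOR True = False
g4 = g1 NAND x3 = True NAND True = False
g5 = g3 NOR g2 = False NOR False = True
g6 = g1 AND g5 AND g2 = True AND True AND False = False
g7 = NOT g2 = NOT False = True
g8 = g6 OR g4 OR g7 = False OR False OR True = True
g9 = g7 NAND g8 = True NAND True = False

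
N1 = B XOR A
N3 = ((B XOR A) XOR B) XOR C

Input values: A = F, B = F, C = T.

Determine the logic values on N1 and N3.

N1 = F XOR F = F
N3 = ((F XOR F) XOR F) XOR T = T

N1 = F, N3 = T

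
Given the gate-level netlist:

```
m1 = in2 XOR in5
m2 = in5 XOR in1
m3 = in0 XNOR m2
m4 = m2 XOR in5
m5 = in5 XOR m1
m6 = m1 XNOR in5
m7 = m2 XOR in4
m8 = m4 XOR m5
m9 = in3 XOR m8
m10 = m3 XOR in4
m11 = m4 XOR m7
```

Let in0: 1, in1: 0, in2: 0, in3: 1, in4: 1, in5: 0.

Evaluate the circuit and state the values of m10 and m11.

m10 = 1; m11 = 1

m2 = in5 XOR in1 = 0 XOR 0 = 0
m3 = in0 XNOR m2 = 1 XNOR 0 = 0
m4 = m2 XOR in5 = 0 XOR 0 = 0
m7 = m2 XOR in4 = 0 XOR 1 = 1
m10 = m3 XOR in4 = 0 XOR 1 = 1
m11 = m4 XOR m7 = 0 XOR 1 = 1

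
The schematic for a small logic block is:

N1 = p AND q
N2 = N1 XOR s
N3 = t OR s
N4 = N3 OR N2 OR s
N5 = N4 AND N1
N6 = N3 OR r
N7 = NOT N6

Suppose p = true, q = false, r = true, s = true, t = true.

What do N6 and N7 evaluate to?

N6 = true; N7 = false

N3 = t OR s = true OR true = true
N6 = N3 OR r = true OR true = true
N7 = NOT N6 = NOT true = false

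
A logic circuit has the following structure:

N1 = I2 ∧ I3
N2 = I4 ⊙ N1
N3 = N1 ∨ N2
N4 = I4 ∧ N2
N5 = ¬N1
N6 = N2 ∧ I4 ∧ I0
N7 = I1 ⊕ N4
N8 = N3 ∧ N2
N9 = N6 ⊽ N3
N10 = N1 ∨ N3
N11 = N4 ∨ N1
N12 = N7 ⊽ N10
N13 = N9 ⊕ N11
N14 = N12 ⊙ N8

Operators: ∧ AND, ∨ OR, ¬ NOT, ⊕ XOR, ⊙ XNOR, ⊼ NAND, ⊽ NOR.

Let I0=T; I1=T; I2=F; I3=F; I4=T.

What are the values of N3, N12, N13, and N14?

N1 = I2 AND I3 = F AND F = F
N2 = I4 XNOR N1 = T XNOR F = F
N3 = N1 OR N2 = F OR F = F
N4 = I4 AND N2 = T AND F = F
N6 = N2 AND I4 AND I0 = F AND T AND T = F
N7 = I1 XOR N4 = T XOR F = T
N8 = N3 AND N2 = F AND F = F
N9 = N6 NOR N3 = F NOR F = T
N10 = N1 OR N3 = F OR F = F
N11 = N4 OR N1 = F OR F = F
N12 = N7 NOR N10 = T NOR F = F
N13 = N9 XOR N11 = T XOR F = T
N14 = N12 XNOR N8 = F XNOR F = T

N3 = F; N12 = F; N13 = T; N14 = T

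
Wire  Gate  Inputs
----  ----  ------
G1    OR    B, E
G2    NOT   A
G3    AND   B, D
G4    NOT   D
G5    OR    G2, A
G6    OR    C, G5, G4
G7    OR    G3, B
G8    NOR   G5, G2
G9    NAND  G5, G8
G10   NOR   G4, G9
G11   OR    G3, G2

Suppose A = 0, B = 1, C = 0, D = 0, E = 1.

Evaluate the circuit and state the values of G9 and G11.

G9 = 1, G11 = 1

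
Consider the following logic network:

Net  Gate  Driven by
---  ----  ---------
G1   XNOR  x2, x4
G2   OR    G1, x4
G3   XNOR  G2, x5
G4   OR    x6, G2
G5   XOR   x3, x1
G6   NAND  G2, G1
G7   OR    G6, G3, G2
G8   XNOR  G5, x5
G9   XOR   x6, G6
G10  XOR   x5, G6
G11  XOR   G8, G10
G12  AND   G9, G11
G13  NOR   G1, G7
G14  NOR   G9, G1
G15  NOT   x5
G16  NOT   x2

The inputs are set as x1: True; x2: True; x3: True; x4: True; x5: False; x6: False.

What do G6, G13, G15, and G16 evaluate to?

G1 = x2 XNOR x4 = True XNOR True = True
G2 = G1 OR x4 = True OR True = True
G3 = G2 XNOR x5 = True XNOR False = False
G6 = G2 NAND G1 = True NAND True = False
G7 = G6 OR G3 OR G2 = False OR False OR True = True
G13 = G1 NOR G7 = True NOR True = False
G15 = NOT x5 = NOT False = True
G16 = NOT x2 = NOT True = False

G6 = False, G13 = False, G15 = True, G16 = False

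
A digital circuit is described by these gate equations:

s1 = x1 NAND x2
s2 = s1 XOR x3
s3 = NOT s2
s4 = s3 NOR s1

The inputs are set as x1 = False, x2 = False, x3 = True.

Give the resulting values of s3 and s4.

s3 = True  s4 = False

s1 = x1 NAND x2 = False NAND False = True
s2 = s1 XOR x3 = True XOR True = False
s3 = NOT s2 = NOT False = True
s4 = s3 NOR s1 = True NOR True = False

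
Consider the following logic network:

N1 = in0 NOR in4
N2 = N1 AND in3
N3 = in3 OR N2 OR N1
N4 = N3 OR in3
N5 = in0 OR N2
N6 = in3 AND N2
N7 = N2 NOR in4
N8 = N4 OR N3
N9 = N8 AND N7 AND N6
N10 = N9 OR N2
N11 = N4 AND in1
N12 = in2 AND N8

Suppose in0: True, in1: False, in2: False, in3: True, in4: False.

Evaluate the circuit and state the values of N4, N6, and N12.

N4 = True  N6 = False  N12 = False

N1 = in0 NOR in4 = True NOR False = False
N2 = N1 AND in3 = False AND True = False
N3 = in3 OR N2 OR N1 = True OR False OR False = True
N4 = N3 OR in3 = True OR True = True
N6 = in3 AND N2 = True AND False = False
N8 = N4 OR N3 = True OR True = True
N12 = in2 AND N8 = False AND True = False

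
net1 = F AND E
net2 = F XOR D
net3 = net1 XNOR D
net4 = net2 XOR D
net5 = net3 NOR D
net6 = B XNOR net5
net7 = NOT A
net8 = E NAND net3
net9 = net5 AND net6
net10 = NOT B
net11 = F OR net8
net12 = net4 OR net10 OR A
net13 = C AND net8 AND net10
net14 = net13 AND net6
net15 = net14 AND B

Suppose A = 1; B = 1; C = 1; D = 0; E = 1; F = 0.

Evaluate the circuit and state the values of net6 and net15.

net6 = 0, net15 = 0

net1 = F AND E = 0 AND 1 = 0
net3 = net1 XNOR D = 0 XNOR 0 = 1
net5 = net3 NOR D = 1 NOR 0 = 0
net6 = B XNOR net5 = 1 XNOR 0 = 0
net8 = E NAND net3 = 1 NAND 1 = 0
net10 = NOT B = NOT 1 = 0
net13 = C AND net8 AND net10 = 1 AND 0 AND 0 = 0
net14 = net13 AND net6 = 0 AND 0 = 0
net15 = net14 AND B = 0 AND 1 = 0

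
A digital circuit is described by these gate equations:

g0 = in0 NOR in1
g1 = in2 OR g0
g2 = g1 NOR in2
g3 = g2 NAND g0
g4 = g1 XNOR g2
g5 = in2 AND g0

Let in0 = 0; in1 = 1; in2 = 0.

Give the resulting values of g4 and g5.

g0 = in0 NOR in1 = 0 NOR 1 = 0
g1 = in2 OR g0 = 0 OR 0 = 0
g2 = g1 NOR in2 = 0 NOR 0 = 1
g4 = g1 XNOR g2 = 0 XNOR 1 = 0
g5 = in2 AND g0 = 0 AND 0 = 0

g4 = 0; g5 = 0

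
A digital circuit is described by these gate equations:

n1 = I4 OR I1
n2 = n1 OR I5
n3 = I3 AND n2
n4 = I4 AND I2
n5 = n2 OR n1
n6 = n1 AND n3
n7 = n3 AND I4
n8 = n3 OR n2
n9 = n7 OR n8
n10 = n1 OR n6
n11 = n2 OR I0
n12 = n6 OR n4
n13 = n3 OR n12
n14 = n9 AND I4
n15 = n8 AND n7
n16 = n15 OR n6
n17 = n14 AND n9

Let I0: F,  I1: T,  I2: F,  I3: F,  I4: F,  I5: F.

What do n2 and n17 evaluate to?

n1 = I4 OR I1 = F OR T = T
n2 = n1 OR I5 = T OR F = T
n3 = I3 AND n2 = F AND T = F
n7 = n3 AND I4 = F AND F = F
n8 = n3 OR n2 = F OR T = T
n9 = n7 OR n8 = F OR T = T
n14 = n9 AND I4 = T AND F = F
n17 = n14 AND n9 = F AND T = F

n2 = T  n17 = F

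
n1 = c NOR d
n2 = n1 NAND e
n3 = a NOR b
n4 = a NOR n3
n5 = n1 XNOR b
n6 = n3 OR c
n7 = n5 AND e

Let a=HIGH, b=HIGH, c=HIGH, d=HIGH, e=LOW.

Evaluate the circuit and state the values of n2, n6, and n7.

n2 = HIGH, n6 = HIGH, n7 = LOW

n1 = c NOR d = HIGH NOR HIGH = LOW
n2 = n1 NAND e = LOW NAND LOW = HIGH
n3 = a NOR b = HIGH NOR HIGH = LOW
n5 = n1 XNOR b = LOW XNOR HIGH = LOW
n6 = n3 OR c = LOW OR HIGH = HIGH
n7 = n5 AND e = LOW AND LOW = LOW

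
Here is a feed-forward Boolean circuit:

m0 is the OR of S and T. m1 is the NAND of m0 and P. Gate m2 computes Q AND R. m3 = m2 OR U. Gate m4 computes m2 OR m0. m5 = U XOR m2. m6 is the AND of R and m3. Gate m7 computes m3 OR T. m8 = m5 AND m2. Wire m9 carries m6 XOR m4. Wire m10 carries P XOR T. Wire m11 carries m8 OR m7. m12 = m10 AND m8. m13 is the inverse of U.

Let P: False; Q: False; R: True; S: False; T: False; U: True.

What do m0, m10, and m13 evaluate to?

m0 = S OR T = False OR False = False
m10 = P XOR T = False XOR False = False
m13 = NOT U = NOT True = False

m0 = False  m10 = False  m13 = False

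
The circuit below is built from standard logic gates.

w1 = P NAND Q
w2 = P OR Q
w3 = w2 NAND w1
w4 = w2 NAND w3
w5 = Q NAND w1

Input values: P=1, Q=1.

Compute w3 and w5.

w1 = P NAND Q = 1 NAND 1 = 0
w2 = P OR Q = 1 OR 1 = 1
w3 = w2 NAND w1 = 1 NAND 0 = 1
w5 = Q NAND w1 = 1 NAND 0 = 1

w3 = 1, w5 = 1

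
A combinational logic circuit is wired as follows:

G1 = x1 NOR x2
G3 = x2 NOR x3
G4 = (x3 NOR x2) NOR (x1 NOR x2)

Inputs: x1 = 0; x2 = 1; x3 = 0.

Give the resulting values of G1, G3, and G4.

G1 = 0 NOR 1 = 0
G3 = 1 NOR 0 = 0
G4 = (0 NOR 1) NOR (0 NOR 1) = 1

G1 = 0, G3 = 0, G4 = 1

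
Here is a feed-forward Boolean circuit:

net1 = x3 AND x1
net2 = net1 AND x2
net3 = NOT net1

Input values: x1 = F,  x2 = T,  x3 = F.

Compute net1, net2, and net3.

net1 = x3 AND x1 = F AND F = F
net2 = net1 AND x2 = F AND T = F
net3 = NOT net1 = NOT F = T

net1 = F; net2 = F; net3 = T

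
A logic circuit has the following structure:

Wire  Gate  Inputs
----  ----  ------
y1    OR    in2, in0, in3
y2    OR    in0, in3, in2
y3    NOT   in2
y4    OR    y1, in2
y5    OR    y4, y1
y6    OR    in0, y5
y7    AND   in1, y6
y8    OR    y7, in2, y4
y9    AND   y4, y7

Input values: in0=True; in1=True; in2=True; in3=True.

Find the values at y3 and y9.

y1 = in2 OR in0 OR in3 = True OR True OR True = True
y3 = NOT in2 = NOT True = False
y4 = y1 OR in2 = True OR True = True
y5 = y4 OR y1 = True OR True = True
y6 = in0 OR y5 = True OR True = True
y7 = in1 AND y6 = True AND True = True
y9 = y4 AND y7 = True AND True = True

y3 = False, y9 = True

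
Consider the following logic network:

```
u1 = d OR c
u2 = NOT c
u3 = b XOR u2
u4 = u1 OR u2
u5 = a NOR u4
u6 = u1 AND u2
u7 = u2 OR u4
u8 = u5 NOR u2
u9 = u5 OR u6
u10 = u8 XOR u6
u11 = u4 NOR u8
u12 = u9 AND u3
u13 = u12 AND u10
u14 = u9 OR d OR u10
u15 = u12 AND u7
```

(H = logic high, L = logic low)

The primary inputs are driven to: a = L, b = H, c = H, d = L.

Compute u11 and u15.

u11 = L, u15 = L

u1 = d OR c = L OR H = H
u2 = NOT c = NOT H = L
u3 = b XOR u2 = H XOR L = H
u4 = u1 OR u2 = H OR L = H
u5 = a NOR u4 = L NOR H = L
u6 = u1 AND u2 = H AND L = L
u7 = u2 OR u4 = L OR H = H
u8 = u5 NOR u2 = L NOR L = H
u9 = u5 OR u6 = L OR L = L
u11 = u4 NOR u8 = H NOR H = L
u12 = u9 AND u3 = L AND H = L
u15 = u12 AND u7 = L AND H = L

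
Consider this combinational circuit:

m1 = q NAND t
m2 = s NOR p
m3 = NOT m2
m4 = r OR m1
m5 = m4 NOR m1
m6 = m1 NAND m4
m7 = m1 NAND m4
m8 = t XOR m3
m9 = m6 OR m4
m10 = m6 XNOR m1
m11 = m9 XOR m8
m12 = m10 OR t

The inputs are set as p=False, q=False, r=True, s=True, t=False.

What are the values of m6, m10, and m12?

m6 = False, m10 = False, m12 = False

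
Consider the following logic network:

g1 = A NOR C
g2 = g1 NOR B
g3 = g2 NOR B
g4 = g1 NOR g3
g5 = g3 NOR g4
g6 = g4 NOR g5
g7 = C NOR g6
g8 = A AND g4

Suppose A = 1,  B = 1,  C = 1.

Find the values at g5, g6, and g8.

g5 = 0, g6 = 0, g8 = 1

g1 = A NOR C = 1 NOR 1 = 0
g2 = g1 NOR B = 0 NOR 1 = 0
g3 = g2 NOR B = 0 NOR 1 = 0
g4 = g1 NOR g3 = 0 NOR 0 = 1
g5 = g3 NOR g4 = 0 NOR 1 = 0
g6 = g4 NOR g5 = 1 NOR 0 = 0
g8 = A AND g4 = 1 AND 1 = 1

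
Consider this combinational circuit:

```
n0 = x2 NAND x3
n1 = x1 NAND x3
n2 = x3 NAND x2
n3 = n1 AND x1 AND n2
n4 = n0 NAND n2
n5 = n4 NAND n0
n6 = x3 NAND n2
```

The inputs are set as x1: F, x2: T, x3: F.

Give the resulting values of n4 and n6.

n4 = F, n6 = T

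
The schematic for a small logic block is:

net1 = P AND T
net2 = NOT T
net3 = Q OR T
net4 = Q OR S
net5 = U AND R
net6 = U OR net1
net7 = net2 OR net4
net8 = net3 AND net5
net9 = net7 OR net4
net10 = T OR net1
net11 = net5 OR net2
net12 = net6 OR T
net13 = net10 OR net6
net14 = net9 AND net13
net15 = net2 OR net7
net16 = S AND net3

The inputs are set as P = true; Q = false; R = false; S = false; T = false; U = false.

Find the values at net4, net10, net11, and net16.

net4 = false, net10 = false, net11 = true, net16 = false

net1 = P AND T = true AND false = false
net2 = NOT T = NOT false = true
net3 = Q OR T = false OR false = false
net4 = Q OR S = false OR false = false
net5 = U AND R = false AND false = false
net10 = T OR net1 = false OR false = false
net11 = net5 OR net2 = false OR true = true
net16 = S AND net3 = false AND false = false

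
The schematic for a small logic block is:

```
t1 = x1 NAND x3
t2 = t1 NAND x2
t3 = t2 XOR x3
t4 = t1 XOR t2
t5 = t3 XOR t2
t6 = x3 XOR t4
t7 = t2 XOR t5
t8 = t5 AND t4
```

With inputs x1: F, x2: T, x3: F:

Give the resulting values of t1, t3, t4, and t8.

t1 = T, t3 = F, t4 = T, t8 = F

t1 = x1 NAND x3 = F NAND F = T
t2 = t1 NAND x2 = T NAND T = F
t3 = t2 XOR x3 = F XOR F = F
t4 = t1 XOR t2 = T XOR F = T
t5 = t3 XOR t2 = F XOR F = F
t8 = t5 AND t4 = F AND T = F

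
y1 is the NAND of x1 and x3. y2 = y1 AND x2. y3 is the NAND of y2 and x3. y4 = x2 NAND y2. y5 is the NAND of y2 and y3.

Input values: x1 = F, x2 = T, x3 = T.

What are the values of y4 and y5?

y1 = x1 NAND x3 = F NAND T = T
y2 = y1 AND x2 = T AND T = T
y3 = y2 NAND x3 = T NAND T = F
y4 = x2 NAND y2 = T NAND T = F
y5 = y2 NAND y3 = T NAND F = T

y4 = F, y5 = T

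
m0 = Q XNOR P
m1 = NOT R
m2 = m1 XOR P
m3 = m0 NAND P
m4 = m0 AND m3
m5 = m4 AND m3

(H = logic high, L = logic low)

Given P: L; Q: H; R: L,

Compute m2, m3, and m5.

m2 = H, m3 = H, m5 = L

m0 = Q XNOR P = H XNOR L = L
m1 = NOT R = NOT L = H
m2 = m1 XOR P = H XOR L = H
m3 = m0 NAND P = L NAND L = H
m4 = m0 AND m3 = L AND H = L
m5 = m4 AND m3 = L AND H = L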